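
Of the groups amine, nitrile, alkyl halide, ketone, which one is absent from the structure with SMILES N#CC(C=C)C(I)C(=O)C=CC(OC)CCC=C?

nitrile: present (N≡C — N≡C–: carbon triple-bonded to nitrogen → nitrile).
ketone: present (CO — –C(=O)– with carbon on both sides → ketone).
alkyl halide: present (CH(I) — halogen on an sp³ carbon → alkyl halide).
amine: no segment matches this pattern.

amine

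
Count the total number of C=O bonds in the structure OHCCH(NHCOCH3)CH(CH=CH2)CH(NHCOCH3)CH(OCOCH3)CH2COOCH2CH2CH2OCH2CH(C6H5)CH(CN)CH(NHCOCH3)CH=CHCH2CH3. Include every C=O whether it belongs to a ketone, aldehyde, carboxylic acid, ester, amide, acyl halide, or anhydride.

6

OHC: aldehyde, 1 C=O (running total 1).
CH(NHCOCH3): amide, 1 C=O (running total 2).
CH(NHCOCH3): amide, 1 C=O (running total 3).
CH(OCOCH3): ester, 1 C=O (running total 4).
CH2COOCH2: ester, 1 C=O (running total 5).
CH(NHCOCH3): amide, 1 C=O (running total 6).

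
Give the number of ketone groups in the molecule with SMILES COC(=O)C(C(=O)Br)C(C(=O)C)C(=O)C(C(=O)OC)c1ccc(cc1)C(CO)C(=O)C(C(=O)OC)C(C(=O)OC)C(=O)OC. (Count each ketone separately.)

3

Working along the chain:
  CH3OOC: CH3O–C(=O)–: carbonyl C bonded to C and to –OCH3 → ester (not ketone + ether).
  CH(COBr): pendant –C(=O)X: carbonyl C bonded to C and halogen → acyl halide.
  CH(COCH3): pendant –COCH3: carbonyl C bonded to two carbons → ketone.
  CO: –C(=O)– with carbon on both sides → ketone.
  CH(COOCH3): pendant –COOCH3: carbonyl C bonded to C and –OCH3 → ester.
  C6H4: para-disubstituted benzene ring → arene.
  CH(CH2OH): pendant –CH2OH on an sp³ backbone C → alcohol.
  CO: –C(=O)– with carbon on both sides → ketone.
  CH(COOCH3): pendant –COOCH3: carbonyl C bonded to C and –OCH3 → ester.
  CH(COOCH3): pendant –COOCH3: carbonyl C bonded to C and –OCH3 → ester.
  COOCH3: –C(=O)OCH3: carbonyl C bonded to C and to –OCH3 → ester (not ketone + ether).
Ketone appears at: CH(COCH3), CO, CO → 3.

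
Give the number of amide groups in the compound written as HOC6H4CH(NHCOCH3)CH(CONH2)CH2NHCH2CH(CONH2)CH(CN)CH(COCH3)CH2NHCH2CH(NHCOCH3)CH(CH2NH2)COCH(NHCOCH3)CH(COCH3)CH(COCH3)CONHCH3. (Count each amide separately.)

6

–OH attached directly to an aromatic ring → phenol (not alcohol); the ring itself is an arene.
pendant –NHC(=O)CH3: N bonded to a carbonyl → amide (not amine).
pendant –CONH2: carbonyl C bonded to C and N → amide.
C–N–C with sp³ carbons and no adjacent C=O → amine (secondary).
pendant –CONH2: carbonyl C bonded to C and N → amide.
pendant –C≡N: nitrile.
pendant –COCH3: carbonyl C bonded to two carbons → ketone.
C–N–C with sp³ carbons and no adjacent C=O → amine (secondary).
pendant –NHC(=O)CH3: N bonded to a carbonyl → amide (not amine).
pendant –CH2NH2: N on sp³ C, no adjacent C=O → amine.
–C(=O)– with carbon on both sides → ketone.
pendant –NHC(=O)CH3: N bonded to a carbonyl → amide (not amine).
pendant –COCH3: carbonyl C bonded to two carbons → ketone.
pendant –COCH3: carbonyl C bonded to two carbons → ketone.
–C(=O)NHCH3: carbonyl C bonded to C and to N → amide (the N is not an amine).
Amide appears at: CH(NHCOCH3), CH(CONH2), CH(CONH2), CH(NHCOCH3), CH(NHCOCH3), CONHCH3 → 6.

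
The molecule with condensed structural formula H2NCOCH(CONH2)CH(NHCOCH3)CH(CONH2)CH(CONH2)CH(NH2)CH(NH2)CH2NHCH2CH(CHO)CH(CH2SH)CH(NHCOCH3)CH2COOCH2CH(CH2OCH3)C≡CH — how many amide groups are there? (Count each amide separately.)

–C(=O)NH2: carbonyl C bonded to C and to N → amide (the N is not a separate amine).
pendant –CONH2: carbonyl C bonded to C and N → amide.
pendant –NHC(=O)CH3: N bonded to a carbonyl → amide (not amine).
pendant –CONH2: carbonyl C bonded to C and N → amide.
pendant –CONH2: carbonyl C bonded to C and N → amide.
–NH2 on an sp³ carbon with no adjacent C=O → amine.
–NH2 on an sp³ carbon with no adjacent C=O → amine.
C–N–C with sp³ carbons and no adjacent C=O → amine (secondary).
pendant –CHO: carbonyl C bonded to C and H → aldehyde.
pendant –CH2SH → thiol.
pendant –NHC(=O)CH3: N bonded to a carbonyl → amide (not amine).
–C(=O)–O–C with C on the carbonyl side → ester.
pendant –CH2OCH3: C–O–C linkage → ether.
C≡C triple bond → alkyne.
Amide appears at: H2NCO, CH(CONH2), CH(NHCOCH3), CH(CONH2), CH(CONH2), CH(NHCOCH3) → 6.

6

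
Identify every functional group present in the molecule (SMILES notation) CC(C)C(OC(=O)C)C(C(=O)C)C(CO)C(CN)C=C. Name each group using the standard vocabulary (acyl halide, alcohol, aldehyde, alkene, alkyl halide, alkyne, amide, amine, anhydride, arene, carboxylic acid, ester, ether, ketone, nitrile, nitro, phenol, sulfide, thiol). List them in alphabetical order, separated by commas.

alcohol, alkene, amine, ester, ketone

pendant –OC(=O)CH3: an acyloxy group → ester.
pendant –COCH3: carbonyl C bonded to two carbons → ketone.
pendant –CH2OH on an sp³ backbone C → alcohol.
pendant –CH2NH2: N on sp³ C, no adjacent C=O → amine.
C=C double bond → alkene.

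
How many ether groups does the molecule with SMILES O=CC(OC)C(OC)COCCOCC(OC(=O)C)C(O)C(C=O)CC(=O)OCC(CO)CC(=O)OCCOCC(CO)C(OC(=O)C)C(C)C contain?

Taking each segment in turn:
  OHC: terminal –CHO: carbonyl C bonded to H and C → aldehyde.
  CH(OCH3): pendant –OCH3: C–O–C with sp³ C, no adjacent C=O → ether.
  CH(OCH3): pendant –OCH3: C–O–C with sp³ C, no adjacent C=O → ether.
  CH2OCH2: C–O–C with sp³ carbons on both sides and no adjacent C=O → ether.
  CH2OCH2: C–O–C with sp³ carbons on both sides and no adjacent C=O → ether.
  CH(OCOCH3): pendant –OC(=O)CH3: an acyloxy group → ester.
  CH(OH): –OH on an sp³ carbon → alcohol (secondary).
  CH(CHO): pendant –CHO: carbonyl C bonded to C and H → aldehyde.
  CH2COOCH2: –C(=O)–O–C with C on the carbonyl side → ester.
  CH(CH2OH): pendant –CH2OH on an sp³ backbone C → alcohol.
  CH2COOCH2: –C(=O)–O–C with C on the carbonyl side → ester.
  CH2OCH2: C–O–C with sp³ carbons on both sides and no adjacent C=O → ether.
  CH(CH2OH): pendant –CH2OH on an sp³ backbone C → alcohol.
  CH(OCOCH3): pendant –OC(=O)CH3: an acyloxy group → ester.
Ether appears at: CH(OCH3), CH(OCH3), CH2OCH2, CH2OCH2, CH2OCH2 → 5.

5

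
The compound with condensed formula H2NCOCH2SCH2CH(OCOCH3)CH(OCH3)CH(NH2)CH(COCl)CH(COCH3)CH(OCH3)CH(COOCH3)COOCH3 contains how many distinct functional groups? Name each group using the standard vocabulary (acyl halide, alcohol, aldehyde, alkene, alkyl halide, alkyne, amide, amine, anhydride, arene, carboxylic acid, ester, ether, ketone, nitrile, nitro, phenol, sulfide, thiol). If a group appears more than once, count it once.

Taking each segment in turn:
  H2NCO: –C(=O)NH2: carbonyl C bonded to C and to N → amide (the N is not a separate amine).
  CH2SCH2: C–S–C linkage → sulfide (thioether).
  CH(OCOCH3): pendant –OC(=O)CH3: an acyloxy group → ester.
  CH(OCH3): pendant –OCH3: C–O–C with sp³ C, no adjacent C=O → ether.
  CH(NH2): –NH2 on an sp³ carbon with no adjacent C=O → amine.
  CH(COCl): pendant –C(=O)X: carbonyl C bonded to C and halogen → acyl halide.
  CH(COCH3): pendant –COCH3: carbonyl C bonded to two carbons → ketone.
  CH(OCH3): pendant –OCH3: C–O–C with sp³ C, no adjacent C=O → ether.
  CH(COOCH3): pendant –COOCH3: carbonyl C bonded to C and –OCH3 → ester.
  COOCH3: –C(=O)OCH3: carbonyl C bonded to C and to –OCH3 → ester (not ketone + ether).
Distinct types present: acyl halide, amide, amine, ester, ether, ketone, sulfide.

7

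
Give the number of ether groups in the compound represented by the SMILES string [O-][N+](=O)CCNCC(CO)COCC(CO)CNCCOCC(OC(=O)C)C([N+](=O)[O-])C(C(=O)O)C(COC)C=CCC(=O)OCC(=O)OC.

Working along the chain:
  O2NCH2: –NO2 on carbon → nitro group.
  CH2NHCH2: C–N–C with sp³ carbons and no adjacent C=O → amine (secondary).
  CH(CH2OH): pendant –CH2OH on an sp³ backbone C → alcohol.
  CH2OCH2: C–O–C with sp³ carbons on both sides and no adjacent C=O → ether.
  CH(CH2OH): pendant –CH2OH on an sp³ backbone C → alcohol.
  CH2NHCH2: C–N–C with sp³ carbons and no adjacent C=O → amine (secondary).
  CH2OCH2: C–O–C with sp³ carbons on both sides and no adjacent C=O → ether.
  CH(OCOCH3): pendant –OC(=O)CH3: an acyloxy group → ester.
  CH(NO2): –NO2 on an sp³ carbon → nitro (the N=O is not a carbonyl).
  CH(COOH): pendant –COOH: carbonyl C bonded to C and –OH → carboxylic acid.
  CH(CH2OCH3): pendant –CH2OCH3: C–O–C linkage → ether.
  CH=CH: C=C double bond → alkene.
  CH2COOCH2: –C(=O)–O–C with C on the carbonyl side → ester.
  COOCH3: –C(=O)OCH3: carbonyl C bonded to C and to –OCH3 → ester (not ketone + ether).
Ether appears at: CH2OCH2, CH2OCH2, CH(CH2OCH3) → 3.

3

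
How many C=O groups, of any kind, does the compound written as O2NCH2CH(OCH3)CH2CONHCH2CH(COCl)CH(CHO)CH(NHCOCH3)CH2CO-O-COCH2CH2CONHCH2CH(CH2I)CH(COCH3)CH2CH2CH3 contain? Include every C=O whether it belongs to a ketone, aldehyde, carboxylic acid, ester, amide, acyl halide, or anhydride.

8

CH2CONHCH2: amide, 1 C=O (running total 1).
CH(COCl): acyl halide, 1 C=O (running total 2).
CH(CHO): aldehyde, 1 C=O (running total 3).
CH(NHCOCH3): amide, 1 C=O (running total 4).
CH2CO-O-COCH2: anhydride, 2 C=O (running total 6).
CH2CONHCH2: amide, 1 C=O (running total 7).
CH(COCH3): ketone, 1 C=O (running total 8).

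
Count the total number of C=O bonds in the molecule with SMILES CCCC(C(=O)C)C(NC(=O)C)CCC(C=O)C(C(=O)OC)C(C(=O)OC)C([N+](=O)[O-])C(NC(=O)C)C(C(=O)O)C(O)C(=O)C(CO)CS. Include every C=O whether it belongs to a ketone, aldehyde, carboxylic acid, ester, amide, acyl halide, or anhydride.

CH(COCH3): ketone, 1 C=O (running total 1).
CH(NHCOCH3): amide, 1 C=O (running total 2).
CH(CHO): aldehyde, 1 C=O (running total 3).
CH(COOCH3): ester, 1 C=O (running total 4).
CH(COOCH3): ester, 1 C=O (running total 5).
CH(NHCOCH3): amide, 1 C=O (running total 6).
CH(COOH): carboxylic acid, 1 C=O (running total 7).
CO: ketone, 1 C=O (running total 8).

8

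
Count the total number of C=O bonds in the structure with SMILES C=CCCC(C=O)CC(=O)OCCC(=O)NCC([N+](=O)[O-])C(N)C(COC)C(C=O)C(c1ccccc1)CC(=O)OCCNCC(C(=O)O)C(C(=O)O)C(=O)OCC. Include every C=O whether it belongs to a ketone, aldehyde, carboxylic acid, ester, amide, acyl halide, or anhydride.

8

CH(CHO): aldehyde, 1 C=O (running total 1).
CH2COOCH2: ester, 1 C=O (running total 2).
CH2CONHCH2: amide, 1 C=O (running total 3).
CH(CHO): aldehyde, 1 C=O (running total 4).
CH2COOCH2: ester, 1 C=O (running total 5).
CH(COOH): carboxylic acid, 1 C=O (running total 6).
CH(COOH): carboxylic acid, 1 C=O (running total 7).
COOCH2CH3: ester, 1 C=O (running total 8).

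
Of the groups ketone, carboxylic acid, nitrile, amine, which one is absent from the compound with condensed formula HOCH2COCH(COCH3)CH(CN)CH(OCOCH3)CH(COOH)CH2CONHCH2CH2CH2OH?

amine

ketone: present (CO — –C(=O)– with carbon on both sides → ketone).
carboxylic acid: present (CH(COOH) — pendant –COOH: carbonyl C bonded to C and –OH → carboxylic acid).
nitrile: present (CH(CN) — pendant –C≡N: nitrile).
amine: absent. In CH2CONHCH2, the nitrogen is bonded directly to a carbonyl carbon, making it part of an amide, not a free amine.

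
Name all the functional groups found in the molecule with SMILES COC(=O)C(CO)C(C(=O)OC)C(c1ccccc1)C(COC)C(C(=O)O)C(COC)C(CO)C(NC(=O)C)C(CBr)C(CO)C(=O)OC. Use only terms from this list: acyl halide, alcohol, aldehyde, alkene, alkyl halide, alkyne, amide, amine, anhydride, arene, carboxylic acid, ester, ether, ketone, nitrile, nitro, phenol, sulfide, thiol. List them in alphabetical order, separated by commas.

Working along the chain:
  CH3OOC: CH3O–C(=O)–: carbonyl C bonded to C and to –OCH3 → ester (not ketone + ether).
  CH(CH2OH): pendant –CH2OH on an sp³ backbone C → alcohol.
  CH(COOCH3): pendant –COOCH3: carbonyl C bonded to C and –OCH3 → ester.
  CH(C6H5): pendant –C6H5: benzene ring → arene.
  CH(CH2OCH3): pendant –CH2OCH3: C–O–C linkage → ether.
  CH(COOH): pendant –COOH: carbonyl C bonded to C and –OH → carboxylic acid.
  CH(CH2OCH3): pendant –CH2OCH3: C–O–C linkage → ether.
  CH(CH2OH): pendant –CH2OH on an sp³ backbone C → alcohol.
  CH(NHCOCH3): pendant –NHC(=O)CH3: N bonded to a carbonyl → amide (not amine).
  CH(CH2Br): pendant –CH2X: halogen on sp³ carbon → alkyl halide.
  CH(CH2OH): pendant –CH2OH on an sp³ backbone C → alcohol.
  COOCH3: –C(=O)OCH3: carbonyl C bonded to C and to –OCH3 → ester (not ketone + ether).

alcohol, alkyl halide, amide, arene, carboxylic acid, ester, ether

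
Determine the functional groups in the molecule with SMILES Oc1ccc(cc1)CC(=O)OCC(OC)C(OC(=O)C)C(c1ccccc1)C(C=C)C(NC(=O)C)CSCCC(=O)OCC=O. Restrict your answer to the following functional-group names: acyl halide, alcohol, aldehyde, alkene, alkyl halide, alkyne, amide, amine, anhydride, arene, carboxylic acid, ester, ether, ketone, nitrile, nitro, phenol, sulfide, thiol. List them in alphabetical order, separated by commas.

Taking each segment in turn:
  HOC6H4: –OH attached directly to an aromatic ring → phenol (not alcohol); the ring itself is an arene.
  CH2COOCH2: –C(=O)–O–C with C on the carbonyl side → ester.
  CH(OCH3): pendant –OCH3: C–O–C with sp³ C, no adjacent C=O → ether.
  CH(OCOCH3): pendant –OC(=O)CH3: an acyloxy group → ester.
  CH(C6H5): pendant –C6H5: benzene ring → arene.
  CH(CH=CH2): pendant –CH=CH2: C=C double bond → alkene.
  CH(NHCOCH3): pendant –NHC(=O)CH3: N bonded to a carbonyl → amide (not amine).
  CH2SCH2: C–S–C linkage → sulfide (thioether).
  CH2COOCH2: –C(=O)–O–C with C on the carbonyl side → ester.
  CHO: terminal –CHO: carbonyl C bonded to H and C → aldehyde.

aldehyde, alkene, amide, arene, ester, ether, phenol, sulfide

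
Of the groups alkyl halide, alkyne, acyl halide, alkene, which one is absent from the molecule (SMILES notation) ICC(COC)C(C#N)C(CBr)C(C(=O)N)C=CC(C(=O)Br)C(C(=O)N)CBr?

acyl halide: present (CH(COBr) — pendant –C(=O)X: carbonyl C bonded to C and halogen → acyl halide).
alkyl halide: present (ICH2 — halogen on an sp³ carbon → alkyl halide).
alkene: present (CH=CH — C=C double bond → alkene).
alkyne: absent. In CH(CN), the triple bond is C≡N, not C≡C, so it is a nitrile.

alkyne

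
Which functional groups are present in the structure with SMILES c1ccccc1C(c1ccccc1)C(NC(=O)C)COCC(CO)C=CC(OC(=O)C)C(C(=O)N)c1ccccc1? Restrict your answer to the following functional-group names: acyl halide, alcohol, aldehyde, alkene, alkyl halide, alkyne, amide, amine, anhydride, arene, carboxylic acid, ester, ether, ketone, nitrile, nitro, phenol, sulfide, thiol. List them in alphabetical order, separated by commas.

alcohol, alkene, amide, arene, ester, ether

Taking each segment in turn:
  C6H5: C6H5– phenyl ring → arene.
  CH(C6H5): pendant –C6H5: benzene ring → arene.
  CH(NHCOCH3): pendant –NHC(=O)CH3: N bonded to a carbonyl → amide (not amine).
  CH2OCH2: C–O–C with sp³ carbons on both sides and no adjacent C=O → ether.
  CH(CH2OH): pendant –CH2OH on an sp³ backbone C → alcohol.
  CH=CH: C=C double bond → alkene.
  CH(OCOCH3): pendant –OC(=O)CH3: an acyloxy group → ester.
  CH(CONH2): pendant –CONH2: carbonyl C bonded to C and N → amide.
  C6H5: –C6H5 phenyl ring → arene.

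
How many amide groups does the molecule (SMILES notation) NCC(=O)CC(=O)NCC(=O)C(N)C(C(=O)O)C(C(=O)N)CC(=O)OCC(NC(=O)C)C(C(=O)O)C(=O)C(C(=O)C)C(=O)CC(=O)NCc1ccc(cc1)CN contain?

4

Working along the chain:
  H2NCH2: –NH2 on an sp³ carbon with no adjacent C=O → amine.
  CO: –C(=O)– with carbon on both sides → ketone.
  CH2CONHCH2: –C(=O)–N– linkage → amide (the N is not an amine).
  CO: –C(=O)– with carbon on both sides → ketone.
  CH(NH2): –NH2 on an sp³ carbon with no adjacent C=O → amine.
  CH(COOH): pendant –COOH: carbonyl C bonded to C and –OH → carboxylic acid.
  CH(CONH2): pendant –CONH2: carbonyl C bonded to C and N → amide.
  CH2COOCH2: –C(=O)–O–C with C on the carbonyl side → ester.
  CH(NHCOCH3): pendant –NHC(=O)CH3: N bonded to a carbonyl → amide (not amine).
  CH(COOH): pendant –COOH: carbonyl C bonded to C and –OH → carboxylic acid.
  CO: –C(=O)– with carbon on both sides → ketone.
  CH(COCH3): pendant –COCH3: carbonyl C bonded to two carbons → ketone.
  CO: –C(=O)– with carbon on both sides → ketone.
  CH2CONHCH2: –C(=O)–N– linkage → amide (the N is not an amine).
  C6H4: para-disubstituted benzene ring → arene.
  CH2NH2: –NH2 on an sp³ carbon with no adjacent C=O → amine.
Amide appears at: CH2CONHCH2, CH(CONH2), CH(NHCOCH3), CH2CONHCH2 → 4.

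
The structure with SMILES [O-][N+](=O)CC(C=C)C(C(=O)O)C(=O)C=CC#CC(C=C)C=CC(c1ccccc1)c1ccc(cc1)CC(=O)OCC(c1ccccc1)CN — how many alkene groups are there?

–NO2 on carbon → nitro group.
pendant –CH=CH2: C=C double bond → alkene.
pendant –COOH: carbonyl C bonded to C and –OH → carboxylic acid.
–C(=O)– with carbon on both sides → ketone.
C=C double bond → alkene.
C≡C triple bond → alkyne.
pendant –CH=CH2: C=C double bond → alkene.
C=C double bond → alkene.
pendant –C6H5: benzene ring → arene.
para-disubstituted benzene ring → arene.
–C(=O)–O–C with C on the carbonyl side → ester.
pendant –C6H5: benzene ring → arene.
–NH2 on an sp³ carbon with no adjacent C=O → amine.
Alkene appears at: CH(CH=CH2), CH=CH, CH(CH=CH2), CH=CH → 4.

4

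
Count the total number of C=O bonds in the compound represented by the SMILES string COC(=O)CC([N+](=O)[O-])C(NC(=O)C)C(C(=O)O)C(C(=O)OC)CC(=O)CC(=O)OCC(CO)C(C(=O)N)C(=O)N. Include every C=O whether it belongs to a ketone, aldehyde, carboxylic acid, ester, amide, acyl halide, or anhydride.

CH3OOC: ester, 1 C=O (running total 1).
CH(NHCOCH3): amide, 1 C=O (running total 2).
CH(COOH): carboxylic acid, 1 C=O (running total 3).
CH(COOCH3): ester, 1 C=O (running total 4).
CO: ketone, 1 C=O (running total 5).
CH2COOCH2: ester, 1 C=O (running total 6).
CH(CONH2): amide, 1 C=O (running total 7).
CONH2: amide, 1 C=O (running total 8).

8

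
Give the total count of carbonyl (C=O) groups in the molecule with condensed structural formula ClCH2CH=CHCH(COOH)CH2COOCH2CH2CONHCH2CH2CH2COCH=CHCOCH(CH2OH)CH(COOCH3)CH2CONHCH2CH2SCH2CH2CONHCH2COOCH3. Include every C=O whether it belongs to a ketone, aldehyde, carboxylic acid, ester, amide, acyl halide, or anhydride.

CH(COOH): carboxylic acid, 1 C=O (running total 1).
CH2COOCH2: ester, 1 C=O (running total 2).
CH2CONHCH2: amide, 1 C=O (running total 3).
CO: ketone, 1 C=O (running total 4).
CO: ketone, 1 C=O (running total 5).
CH(COOCH3): ester, 1 C=O (running total 6).
CH2CONHCH2: amide, 1 C=O (running total 7).
CH2CONHCH2: amide, 1 C=O (running total 8).
COOCH3: ester, 1 C=O (running total 9).

9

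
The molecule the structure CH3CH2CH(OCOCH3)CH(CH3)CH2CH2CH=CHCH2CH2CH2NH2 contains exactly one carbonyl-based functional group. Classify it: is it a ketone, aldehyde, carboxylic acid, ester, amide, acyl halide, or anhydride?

The carbonyl is in the CH(OCOCH3) segment: pendant –OC(=O)CH3: an acyloxy group → ester.

ester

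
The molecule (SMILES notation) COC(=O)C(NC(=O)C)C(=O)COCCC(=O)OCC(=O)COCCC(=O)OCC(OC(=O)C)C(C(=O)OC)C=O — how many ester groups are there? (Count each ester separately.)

CH3O–C(=O)–: carbonyl C bonded to C and to –OCH3 → ester (not ketone + ether).
pendant –NHC(=O)CH3: N bonded to a carbonyl → amide (not amine).
–C(=O)– with carbon on both sides → ketone.
C–O–C with sp³ carbons on both sides and no adjacent C=O → ether.
–C(=O)–O–C with C on the carbonyl side → ester.
–C(=O)– with carbon on both sides → ketone.
C–O–C with sp³ carbons on both sides and no adjacent C=O → ether.
–C(=O)–O–C with C on the carbonyl side → ester.
pendant –OC(=O)CH3: an acyloxy group → ester.
pendant –COOCH3: carbonyl C bonded to C and –OCH3 → ester.
terminal –CHO: carbonyl C bonded to H and C → aldehyde.
Ester appears at: CH3OOC, CH2COOCH2, CH2COOCH2, CH(OCOCH3), CH(COOCH3) → 5.

5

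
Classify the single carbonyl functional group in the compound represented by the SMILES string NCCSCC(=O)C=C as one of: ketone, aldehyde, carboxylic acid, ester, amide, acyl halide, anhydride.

The carbonyl is in the CO segment: –C(=O)– with carbon on both sides → ketone.

ketone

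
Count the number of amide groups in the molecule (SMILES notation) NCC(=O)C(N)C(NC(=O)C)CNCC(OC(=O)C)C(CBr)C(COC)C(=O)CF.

–NH2 on an sp³ carbon with no adjacent C=O → amine.
–C(=O)– with carbon on both sides → ketone.
–NH2 on an sp³ carbon with no adjacent C=O → amine.
pendant –NHC(=O)CH3: N bonded to a carbonyl → amide (not amine).
C–N–C with sp³ carbons and no adjacent C=O → amine (secondary).
pendant –OC(=O)CH3: an acyloxy group → ester.
pendant –CH2X: halogen on sp³ carbon → alkyl halide.
pendant –CH2OCH3: C–O–C linkage → ether.
–C(=O)– with carbon on both sides → ketone.
halogen on an sp³ carbon → alkyl halide.
Amide appears at: CH(NHCOCH3) → 1.

1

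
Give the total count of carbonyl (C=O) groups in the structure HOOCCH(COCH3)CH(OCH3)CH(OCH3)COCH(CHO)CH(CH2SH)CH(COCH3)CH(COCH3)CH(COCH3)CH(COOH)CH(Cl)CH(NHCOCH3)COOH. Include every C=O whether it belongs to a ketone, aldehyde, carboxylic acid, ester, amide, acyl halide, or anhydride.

10

HOOC: carboxylic acid, 1 C=O (running total 1).
CH(COCH3): ketone, 1 C=O (running total 2).
CO: ketone, 1 C=O (running total 3).
CH(CHO): aldehyde, 1 C=O (running total 4).
CH(COCH3): ketone, 1 C=O (running total 5).
CH(COCH3): ketone, 1 C=O (running total 6).
CH(COCH3): ketone, 1 C=O (running total 7).
CH(COOH): carboxylic acid, 1 C=O (running total 8).
CH(NHCOCH3): amide, 1 C=O (running total 9).
COOH: carboxylic acid, 1 C=O (running total 10).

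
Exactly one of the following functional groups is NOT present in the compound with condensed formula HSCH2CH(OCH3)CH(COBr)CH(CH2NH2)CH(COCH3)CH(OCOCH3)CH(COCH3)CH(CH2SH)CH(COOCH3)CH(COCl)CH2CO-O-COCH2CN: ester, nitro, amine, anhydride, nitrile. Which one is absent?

nitro

nitrile: present (CN — –C≡N: carbon triple-bonded to nitrogen → nitrile).
amine: present (CH(CH2NH2) — pendant –CH2NH2: N on sp³ C, no adjacent C=O → amine).
ester: present (CH(OCOCH3) — pendant –OC(=O)CH3: an acyloxy group → ester).
anhydride: present (CH2CO-O-COCH2 — two acyl groups sharing one oxygen, –C(=O)–O–C(=O)– → anhydride).
nitro: no segment matches this pattern.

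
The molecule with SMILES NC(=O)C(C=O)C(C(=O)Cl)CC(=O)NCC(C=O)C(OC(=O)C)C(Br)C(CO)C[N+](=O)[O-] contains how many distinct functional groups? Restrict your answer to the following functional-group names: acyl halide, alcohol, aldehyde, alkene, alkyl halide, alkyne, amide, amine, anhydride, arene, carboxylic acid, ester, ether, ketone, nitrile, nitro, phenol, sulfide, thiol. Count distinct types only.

7

–C(=O)NH2: carbonyl C bonded to C and to N → amide (the N is not a separate amine).
pendant –CHO: carbonyl C bonded to C and H → aldehyde.
pendant –C(=O)X: carbonyl C bonded to C and halogen → acyl halide.
–C(=O)–N– linkage → amide (the N is not an amine).
pendant –CHO: carbonyl C bonded to C and H → aldehyde.
pendant –OC(=O)CH3: an acyloxy group → ester.
halogen on an sp³ carbon → alkyl halide.
pendant –CH2OH on an sp³ backbone C → alcohol.
–NO2 on carbon → nitro group.
Distinct types present: acyl halide, alcohol, aldehyde, alkyl halide, amide, ester, nitro.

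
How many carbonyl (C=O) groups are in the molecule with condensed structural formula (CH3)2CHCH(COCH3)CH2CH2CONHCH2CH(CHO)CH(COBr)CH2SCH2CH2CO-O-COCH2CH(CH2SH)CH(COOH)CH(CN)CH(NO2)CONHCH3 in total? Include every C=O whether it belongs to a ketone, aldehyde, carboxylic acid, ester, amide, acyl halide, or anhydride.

8

CH(COCH3): ketone, 1 C=O (running total 1).
CH2CONHCH2: amide, 1 C=O (running total 2).
CH(CHO): aldehyde, 1 C=O (running total 3).
CH(COBr): acyl halide, 1 C=O (running total 4).
CH2CO-O-COCH2: anhydride, 2 C=O (running total 6).
CH(COOH): carboxylic acid, 1 C=O (running total 7).
CONHCH3: amide, 1 C=O (running total 8).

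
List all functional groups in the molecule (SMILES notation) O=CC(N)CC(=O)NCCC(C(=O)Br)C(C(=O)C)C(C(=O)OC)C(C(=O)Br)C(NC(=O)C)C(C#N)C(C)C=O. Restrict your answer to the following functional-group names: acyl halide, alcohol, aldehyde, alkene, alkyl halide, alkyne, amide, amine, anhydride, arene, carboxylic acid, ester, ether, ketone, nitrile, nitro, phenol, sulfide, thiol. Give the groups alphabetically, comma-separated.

acyl halide, aldehyde, amide, amine, ester, ketone, nitrile

Reading the structure from left to right:
  OHC: terminal –CHO: carbonyl C bonded to H and C → aldehyde.
  CH(NH2): –NH2 on an sp³ carbon with no adjacent C=O → amine.
  CH2CONHCH2: –C(=O)–N– linkage → amide (the N is not an amine).
  CH(COBr): pendant –C(=O)X: carbonyl C bonded to C and halogen → acyl halide.
  CH(COCH3): pendant –COCH3: carbonyl C bonded to two carbons → ketone.
  CH(COOCH3): pendant –COOCH3: carbonyl C bonded to C and –OCH3 → ester.
  CH(COBr): pendant –C(=O)X: carbonyl C bonded to C and halogen → acyl halide.
  CH(NHCOCH3): pendant –NHC(=O)CH3: N bonded to a carbonyl → amide (not amine).
  CH(CN): pendant –C≡N: nitrile.
  CHO: terminal –CHO: carbonyl C bonded to H and C → aldehyde.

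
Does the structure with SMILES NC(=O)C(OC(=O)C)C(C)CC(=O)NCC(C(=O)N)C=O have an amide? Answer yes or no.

yes

–C(=O)NH2: carbonyl C bonded to C and to N → amide (the N is not a separate amine).
pendant –OC(=O)CH3: an acyloxy group → ester.
–C(=O)–N– linkage → amide (the N is not an amine).
pendant –CONH2: carbonyl C bonded to C and N → amide.
terminal –CHO: carbonyl C bonded to H and C → aldehyde.
The H2NCO segment supplies the amide: –C(=O)NH2: carbonyl C bonded to C and to N → amide (the N is not a separate amine).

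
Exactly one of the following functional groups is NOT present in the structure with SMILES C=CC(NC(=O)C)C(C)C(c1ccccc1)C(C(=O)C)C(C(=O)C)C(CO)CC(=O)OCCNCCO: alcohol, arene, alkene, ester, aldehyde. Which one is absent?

aldehyde

alkene: present (CH2=CH — C=C double bond → alkene).
alcohol: present (CH(CH2OH) — pendant –CH2OH on an sp³ backbone C → alcohol).
arene: present (CH(C6H5) — pendant –C6H5: benzene ring → arene).
ester: present (CH2COOCH2 — –C(=O)–O–C with C on the carbonyl side → ester).
aldehyde: absent. In CH(COCH3), the carbonyl carbon is bonded to two carbons, so it is a ketone, not an aldehyde.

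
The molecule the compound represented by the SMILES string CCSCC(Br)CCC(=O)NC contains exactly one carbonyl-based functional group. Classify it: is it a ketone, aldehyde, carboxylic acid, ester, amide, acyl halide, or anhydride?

amide

The carbonyl is in the CONHCH3 segment: –C(=O)NHCH3: carbonyl C bonded to C and to N → amide (the N is not an amine).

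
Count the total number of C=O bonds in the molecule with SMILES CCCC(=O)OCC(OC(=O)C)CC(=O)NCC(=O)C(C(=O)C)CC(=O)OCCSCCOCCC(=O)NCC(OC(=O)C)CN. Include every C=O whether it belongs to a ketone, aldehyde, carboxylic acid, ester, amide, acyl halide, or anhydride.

8

CH2COOCH2: ester, 1 C=O (running total 1).
CH(OCOCH3): ester, 1 C=O (running total 2).
CH2CONHCH2: amide, 1 C=O (running total 3).
CO: ketone, 1 C=O (running total 4).
CH(COCH3): ketone, 1 C=O (running total 5).
CH2COOCH2: ester, 1 C=O (running total 6).
CH2CONHCH2: amide, 1 C=O (running total 7).
CH(OCOCH3): ester, 1 C=O (running total 8).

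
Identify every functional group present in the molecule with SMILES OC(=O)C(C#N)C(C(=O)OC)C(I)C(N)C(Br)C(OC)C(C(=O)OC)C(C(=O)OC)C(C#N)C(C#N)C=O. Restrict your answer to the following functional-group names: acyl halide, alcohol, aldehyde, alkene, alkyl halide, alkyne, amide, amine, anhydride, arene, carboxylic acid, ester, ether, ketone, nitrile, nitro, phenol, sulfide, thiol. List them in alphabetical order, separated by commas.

aldehyde, alkyl halide, amine, carboxylic acid, ester, ether, nitrile

–COOH: carbonyl C bonded to –OH and C → carboxylic acid (the –OH is not a separate alcohol).
pendant –C≡N: nitrile.
pendant –COOCH3: carbonyl C bonded to C and –OCH3 → ester.
halogen on an sp³ carbon → alkyl halide.
–NH2 on an sp³ carbon with no adjacent C=O → amine.
halogen on an sp³ carbon → alkyl halide.
pendant –OCH3: C–O–C with sp³ C, no adjacent C=O → ether.
pendant –COOCH3: carbonyl C bonded to C and –OCH3 → ester.
pendant –COOCH3: carbonyl C bonded to C and –OCH3 → ester.
pendant –C≡N: nitrile.
pendant –C≡N: nitrile.
terminal –CHO: carbonyl C bonded to H and C → aldehyde.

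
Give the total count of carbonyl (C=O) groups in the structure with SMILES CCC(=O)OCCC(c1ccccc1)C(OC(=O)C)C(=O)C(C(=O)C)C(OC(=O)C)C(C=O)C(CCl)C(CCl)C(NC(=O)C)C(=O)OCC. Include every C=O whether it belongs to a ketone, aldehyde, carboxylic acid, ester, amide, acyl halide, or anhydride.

CH2COOCH2: ester, 1 C=O (running total 1).
CH(OCOCH3): ester, 1 C=O (running total 2).
CO: ketone, 1 C=O (running total 3).
CH(COCH3): ketone, 1 C=O (running total 4).
CH(OCOCH3): ester, 1 C=O (running total 5).
CH(CHO): aldehyde, 1 C=O (running total 6).
CH(NHCOCH3): amide, 1 C=O (running total 7).
COOCH2CH3: ester, 1 C=O (running total 8).

8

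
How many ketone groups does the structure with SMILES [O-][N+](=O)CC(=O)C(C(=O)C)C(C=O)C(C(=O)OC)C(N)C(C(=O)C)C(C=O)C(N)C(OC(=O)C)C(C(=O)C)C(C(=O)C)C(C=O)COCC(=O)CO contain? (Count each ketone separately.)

6

–NO2 on carbon → nitro group.
–C(=O)– with carbon on both sides → ketone.
pendant –COCH3: carbonyl C bonded to two carbons → ketone.
pendant –CHO: carbonyl C bonded to C and H → aldehyde.
pendant –COOCH3: carbonyl C bonded to C and –OCH3 → ester.
–NH2 on an sp³ carbon with no adjacent C=O → amine.
pendant –COCH3: carbonyl C bonded to two carbons → ketone.
pendant –CHO: carbonyl C bonded to C and H → aldehyde.
–NH2 on an sp³ carbon with no adjacent C=O → amine.
pendant –OC(=O)CH3: an acyloxy group → ester.
pendant –COCH3: carbonyl C bonded to two carbons → ketone.
pendant –COCH3: carbonyl C bonded to two carbons → ketone.
pendant –CHO: carbonyl C bonded to C and H → aldehyde.
C–O–C with sp³ carbons on both sides and no adjacent C=O → ether.
–C(=O)– with carbon on both sides → ketone.
–OH on an sp³ carbon → alcohol.
Ketone appears at: CO, CH(COCH3), CH(COCH3), CH(COCH3), CH(COCH3), CO → 6.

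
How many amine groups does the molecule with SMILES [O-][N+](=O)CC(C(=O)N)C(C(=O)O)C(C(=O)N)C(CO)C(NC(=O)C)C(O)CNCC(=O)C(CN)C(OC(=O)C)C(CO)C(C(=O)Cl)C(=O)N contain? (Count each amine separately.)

2

–NO2 on carbon → nitro group.
pendant –CONH2: carbonyl C bonded to C and N → amide.
pendant –COOH: carbonyl C bonded to C and –OH → carboxylic acid.
pendant –CONH2: carbonyl C bonded to C and N → amide.
pendant –CH2OH on an sp³ backbone C → alcohol.
pendant –NHC(=O)CH3: N bonded to a carbonyl → amide (not amine).
–OH on an sp³ carbon → alcohol (secondary).
C–N–C with sp³ carbons and no adjacent C=O → amine (secondary).
–C(=O)– with carbon on both sides → ketone.
pendant –CH2NH2: N on sp³ C, no adjacent C=O → amine.
pendant –OC(=O)CH3: an acyloxy group → ester.
pendant –CH2OH on an sp³ backbone C → alcohol.
pendant –C(=O)X: carbonyl C bonded to C and halogen → acyl halide.
–C(=O)NH2: carbonyl C bonded to C and to N → amide (the N is not a separate amine).
Amine appears at: CH2NHCH2, CH(CH2NH2) → 2.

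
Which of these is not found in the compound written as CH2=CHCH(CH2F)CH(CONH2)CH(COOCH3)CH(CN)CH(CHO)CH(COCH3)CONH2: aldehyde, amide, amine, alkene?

amine

alkene: present (CH2=CH — C=C double bond → alkene).
aldehyde: present (CH(CHO) — pendant –CHO: carbonyl C bonded to C and H → aldehyde).
amide: present (CH(CONH2) — pendant –CONH2: carbonyl C bonded to C and N → amide).
amine: absent. In each of CH(CONH2) and CONH2, the nitrogen is bonded directly to a carbonyl carbon, making it part of an amide, not a free amine.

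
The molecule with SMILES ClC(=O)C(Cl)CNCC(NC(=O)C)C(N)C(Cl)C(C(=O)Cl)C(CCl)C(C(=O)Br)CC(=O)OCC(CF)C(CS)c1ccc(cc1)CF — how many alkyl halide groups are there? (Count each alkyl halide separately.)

Taking each segment in turn:
  ClCO: –C(=O)Cl: carbonyl C bonded to C and to a halogen → acyl halide (not alkyl halide).
  CH(Cl): halogen on an sp³ carbon → alkyl halide.
  CH2NHCH2: C–N–C with sp³ carbons and no adjacent C=O → amine (secondary).
  CH(NHCOCH3): pendant –NHC(=O)CH3: N bonded to a carbonyl → amide (not amine).
  CH(NH2): –NH2 on an sp³ carbon with no adjacent C=O → amine.
  CH(Cl): halogen on an sp³ carbon → alkyl halide.
  CH(COCl): pendant –C(=O)X: carbonyl C bonded to C and halogen → acyl halide.
  CH(CH2Cl): pendant –CH2X: halogen on sp³ carbon → alkyl halide.
  CH(COBr): pendant –C(=O)X: carbonyl C bonded to C and halogen → acyl halide.
  CH2COOCH2: –C(=O)–O–C with C on the carbonyl side → ester.
  CH(CH2F): pendant –CH2X: halogen on sp³ carbon → alkyl halide.
  CH(CH2SH): pendant –CH2SH → thiol.
  C6H4: para-disubstituted benzene ring → arene.
  CH2F: halogen on an sp³ carbon → alkyl halide.
Alkyl halide appears at: CH(Cl), CH(Cl), CH(CH2Cl), CH(CH2F), CH2F → 5.

5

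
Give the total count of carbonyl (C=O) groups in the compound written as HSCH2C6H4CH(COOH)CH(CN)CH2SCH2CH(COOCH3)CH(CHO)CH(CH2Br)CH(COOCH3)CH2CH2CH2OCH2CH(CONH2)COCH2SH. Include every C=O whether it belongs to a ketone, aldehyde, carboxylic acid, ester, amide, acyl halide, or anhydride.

6

CH(COOH): carboxylic acid, 1 C=O (running total 1).
CH(COOCH3): ester, 1 C=O (running total 2).
CH(CHO): aldehyde, 1 C=O (running total 3).
CH(COOCH3): ester, 1 C=O (running total 4).
CH(CONH2): amide, 1 C=O (running total 5).
CO: ketone, 1 C=O (running total 6).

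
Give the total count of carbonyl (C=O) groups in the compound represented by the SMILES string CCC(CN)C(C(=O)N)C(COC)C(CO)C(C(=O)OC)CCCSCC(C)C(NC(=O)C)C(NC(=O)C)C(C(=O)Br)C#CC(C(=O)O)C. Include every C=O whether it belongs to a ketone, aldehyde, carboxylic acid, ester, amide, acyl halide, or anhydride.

6

CH(CONH2): amide, 1 C=O (running total 1).
CH(COOCH3): ester, 1 C=O (running total 2).
CH(NHCOCH3): amide, 1 C=O (running total 3).
CH(NHCOCH3): amide, 1 C=O (running total 4).
CH(COBr): acyl halide, 1 C=O (running total 5).
CH(COOH): carboxylic acid, 1 C=O (running total 6).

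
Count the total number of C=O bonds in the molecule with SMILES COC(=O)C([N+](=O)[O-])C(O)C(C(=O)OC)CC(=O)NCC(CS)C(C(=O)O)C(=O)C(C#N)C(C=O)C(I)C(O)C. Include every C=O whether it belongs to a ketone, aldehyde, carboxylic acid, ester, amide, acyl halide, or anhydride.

6

CH3OOC: ester, 1 C=O (running total 1).
CH(COOCH3): ester, 1 C=O (running total 2).
CH2CONHCH2: amide, 1 C=O (running total 3).
CH(COOH): carboxylic acid, 1 C=O (running total 4).
CO: ketone, 1 C=O (running total 5).
CH(CHO): aldehyde, 1 C=O (running total 6).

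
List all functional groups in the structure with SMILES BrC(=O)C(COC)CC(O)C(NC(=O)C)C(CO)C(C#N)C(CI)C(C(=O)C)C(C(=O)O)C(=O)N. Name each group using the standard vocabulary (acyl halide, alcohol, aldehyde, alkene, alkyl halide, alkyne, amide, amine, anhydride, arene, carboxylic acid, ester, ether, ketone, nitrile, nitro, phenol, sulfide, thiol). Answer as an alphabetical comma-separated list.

acyl halide, alcohol, alkyl halide, amide, carboxylic acid, ether, ketone, nitrile

Working along the chain:
  BrCO: –C(=O)Br: carbonyl C bonded to C and to a halogen → acyl halide (not alkyl halide).
  CH(CH2OCH3): pendant –CH2OCH3: C–O–C linkage → ether.
  CH(OH): –OH on an sp³ carbon → alcohol (secondary).
  CH(NHCOCH3): pendant –NHC(=O)CH3: N bonded to a carbonyl → amide (not amine).
  CH(CH2OH): pendant –CH2OH on an sp³ backbone C → alcohol.
  CH(CN): pendant –C≡N: nitrile.
  CH(CH2I): pendant –CH2X: halogen on sp³ carbon → alkyl halide.
  CH(COCH3): pendant –COCH3: carbonyl C bonded to two carbons → ketone.
  CH(COOH): pendant –COOH: carbonyl C bonded to C and –OH → carboxylic acid.
  CONH2: –C(=O)NH2: carbonyl C bonded to C and to N → amide (the N is not a separate amine).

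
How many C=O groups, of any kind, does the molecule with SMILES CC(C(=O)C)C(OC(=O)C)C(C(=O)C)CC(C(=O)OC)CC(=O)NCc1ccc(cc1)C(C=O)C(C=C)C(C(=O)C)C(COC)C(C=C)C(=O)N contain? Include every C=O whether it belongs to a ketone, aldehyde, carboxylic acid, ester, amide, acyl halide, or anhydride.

8

CH(COCH3): ketone, 1 C=O (running total 1).
CH(OCOCH3): ester, 1 C=O (running total 2).
CH(COCH3): ketone, 1 C=O (running total 3).
CH(COOCH3): ester, 1 C=O (running total 4).
CH2CONHCH2: amide, 1 C=O (running total 5).
CH(CHO): aldehyde, 1 C=O (running total 6).
CH(COCH3): ketone, 1 C=O (running total 7).
CONH2: amide, 1 C=O (running total 8).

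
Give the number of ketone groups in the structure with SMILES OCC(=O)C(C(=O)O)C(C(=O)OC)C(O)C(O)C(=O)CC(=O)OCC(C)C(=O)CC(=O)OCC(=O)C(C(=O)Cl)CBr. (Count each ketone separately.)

4

Taking each segment in turn:
  HOCH2: HO– on an sp³ carbon → alcohol.
  CO: –C(=O)– with carbon on both sides → ketone.
  CH(COOH): pendant –COOH: carbonyl C bonded to C and –OH → carboxylic acid.
  CH(COOCH3): pendant –COOCH3: carbonyl C bonded to C and –OCH3 → ester.
  CH(OH): –OH on an sp³ carbon → alcohol (secondary).
  CH(OH): –OH on an sp³ carbon → alcohol (secondary).
  CO: –C(=O)– with carbon on both sides → ketone.
  CH2COOCH2: –C(=O)–O–C with C on the carbonyl side → ester.
  CO: –C(=O)– with carbon on both sides → ketone.
  CH2COOCH2: –C(=O)–O–C with C on the carbonyl side → ester.
  CO: –C(=O)– with carbon on both sides → ketone.
  CH(COCl): pendant –C(=O)X: carbonyl C bonded to C and halogen → acyl halide.
  CH2Br: halogen on an sp³ carbon → alkyl halide.
Ketone appears at: CO, CO, CO, CO → 4.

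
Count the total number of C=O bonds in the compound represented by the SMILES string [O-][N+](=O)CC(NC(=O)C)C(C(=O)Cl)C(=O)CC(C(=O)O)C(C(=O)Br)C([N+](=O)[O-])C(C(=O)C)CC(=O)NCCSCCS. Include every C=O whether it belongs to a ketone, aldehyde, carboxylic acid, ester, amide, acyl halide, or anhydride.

CH(NHCOCH3): amide, 1 C=O (running total 1).
CH(COCl): acyl halide, 1 C=O (running total 2).
CO: ketone, 1 C=O (running total 3).
CH(COOH): carboxylic acid, 1 C=O (running total 4).
CH(COBr): acyl halide, 1 C=O (running total 5).
CH(COCH3): ketone, 1 C=O (running total 6).
CH2CONHCH2: amide, 1 C=O (running total 7).

7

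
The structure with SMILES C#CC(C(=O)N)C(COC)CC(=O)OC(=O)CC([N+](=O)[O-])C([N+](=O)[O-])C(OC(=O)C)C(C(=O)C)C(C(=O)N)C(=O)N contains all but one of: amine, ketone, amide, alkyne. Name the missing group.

alkyne: present (HC≡C — C≡C triple bond → alkyne).
amide: present (CH(CONH2) — pendant –CONH2: carbonyl C bonded to C and N → amide).
ketone: present (CH(COCH3) — pendant –COCH3: carbonyl C bonded to two carbons → ketone).
amine: absent. In each of CH(CONH2) and CONH2, the nitrogen is bonded directly to a carbonyl carbon, making it part of an amide, not a free amine.

amine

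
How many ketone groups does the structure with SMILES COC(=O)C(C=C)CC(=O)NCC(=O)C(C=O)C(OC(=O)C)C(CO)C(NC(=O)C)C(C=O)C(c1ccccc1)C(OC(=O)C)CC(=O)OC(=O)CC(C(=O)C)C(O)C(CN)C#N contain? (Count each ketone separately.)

2

CH3O–C(=O)–: carbonyl C bonded to C and to –OCH3 → ester (not ketone + ether).
pendant –CH=CH2: C=C double bond → alkene.
–C(=O)–N– linkage → amide (the N is not an amine).
–C(=O)– with carbon on both sides → ketone.
pendant –CHO: carbonyl C bonded to C and H → aldehyde.
pendant –OC(=O)CH3: an acyloxy group → ester.
pendant –CH2OH on an sp³ backbone C → alcohol.
pendant –NHC(=O)CH3: N bonded to a carbonyl → amide (not amine).
pendant –CHO: carbonyl C bonded to C and H → aldehyde.
pendant –C6H5: benzene ring → arene.
pendant –OC(=O)CH3: an acyloxy group → ester.
two acyl groups sharing one oxygen, –C(=O)–O–C(=O)– → anhydride.
pendant –COCH3: carbonyl C bonded to two carbons → ketone.
–OH on an sp³ carbon → alcohol (secondary).
pendant –CH2NH2: N on sp³ C, no adjacent C=O → amine.
–C≡N: carbon triple-bonded to nitrogen → nitrile.
Ketone appears at: CO, CH(COCH3) → 2.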